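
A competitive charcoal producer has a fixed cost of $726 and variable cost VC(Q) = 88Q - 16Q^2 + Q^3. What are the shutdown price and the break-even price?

Shutdown price = min AVC. AVC = 88 - 16Q + Q^2, with vertex at Q = 8 and minimum $24.
ATC = 726/Q + 88 - 16Q + Q^2. Setting dATC/dQ = −726/Q^2 − 16 + 2Q = 0 gives Q = 11 (since 2·11^3 − 16·11^2 = 726).
min ATC = 726/11 + 88 − 16·11 + 11^2 = $99. That is the break-even price.
For $24 ≤ P < $99 the firm produces at a loss; below $24 it shuts down.

Shutdown price = $24; break-even price = $99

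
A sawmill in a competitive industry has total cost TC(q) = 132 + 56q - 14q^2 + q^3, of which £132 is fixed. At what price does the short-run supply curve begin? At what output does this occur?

The shutdown price is the minimum of AVC. VC = 56q - 14q^2 + q^3, so AVC = 56 - 14q + q^2.
dAVC/dq = -14 + 2q = 0 gives q = 7. min AVC = 56 - 14·7 + 7^2 = 7.
For P < £7 the firm produces nothing.

£7 per unit, at q = 7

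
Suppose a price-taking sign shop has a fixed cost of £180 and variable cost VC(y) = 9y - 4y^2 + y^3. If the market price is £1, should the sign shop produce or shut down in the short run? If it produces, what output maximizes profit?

Shut down

From TC, MC = TC'(y) = 9 - 8y + 3y^2 and AVC = VC/y = 9 - 4y + y^2.
The AVC parabola has its vertex at y = 4/2 = 2, where AVC = 9 - 4·2 + 2^2 = £5.
P = £1 lies below min AVC = £5; no output level covers variable cost.
Best response: produce nothing and absorb the £180 fixed cost.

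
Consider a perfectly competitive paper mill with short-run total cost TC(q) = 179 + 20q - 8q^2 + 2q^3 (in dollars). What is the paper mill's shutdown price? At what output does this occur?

The firm shuts down when price falls below the minimum of average variable cost. AVC = VC/q = 20 - 8q + 2q^2.
dAVC/dq = -8 + 4q = 0 gives q = 2. min AVC = 20 - 8·2 + 2·2^2 = 12.
The firm shuts down for any P below $12.

$12 per unit, at q = 2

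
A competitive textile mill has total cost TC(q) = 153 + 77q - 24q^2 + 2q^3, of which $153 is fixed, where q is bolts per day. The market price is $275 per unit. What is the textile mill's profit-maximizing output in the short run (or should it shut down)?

Produce at q = 11

Variable cost is VC = 77q - 24q^2 + 2q^3, so AVC = VC/q = 77 - 24q + 2q^2 and MC = dTC/dq = 77 - 48q + 6q^2.
AVC is minimized where dAVC/dq = -24 + 4q = 0, at q = 6; min AVC = 77 - 24·6 + 2·6^2 = $5.
Since P = $275 ≥ min AVC = $5, price covers variable cost and the firm should produce.
Set P = MC: 275 = 77 - 48q + 6q^2 → -198 - 48q + 6q^2 = 0. The roots are q = -3 and q = 11; the profit-maximizing output is on the rising part of MC, so q* = 11.
Check: AVC at q = 11 is $55 ≤ P, so revenue covers variable cost.
Profit = P·q − TC = 275·11 − 758 = $2267.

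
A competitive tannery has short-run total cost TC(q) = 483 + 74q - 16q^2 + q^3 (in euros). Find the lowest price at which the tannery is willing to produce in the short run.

€10 per unit

Short-run supply begins at min AVC. From VC = 74q - 16q^2 + q^3, AVC = 74 - 16q + q^2.
At the minimum of AVC, MC = AVC. MC = 74 - 32q + 3q^2; setting MC = AVC gives 2q^2 - 16q = 0, so q = 8. min AVC = 10.
The firm shuts down for any P below €10.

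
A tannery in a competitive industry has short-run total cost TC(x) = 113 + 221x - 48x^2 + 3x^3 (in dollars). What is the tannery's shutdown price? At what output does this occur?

The shutdown price is the minimum of AVC. VC = 221x - 48x^2 + 3x^3, so AVC = 221 - 48x + 3x^2.
dAVC/dx = -48 + 6x = 0 gives x = 8. min AVC = 221 - 48·8 + 3·8^2 = 29.
For P < $29 the firm produces nothing.

$29 per unit, at x = 8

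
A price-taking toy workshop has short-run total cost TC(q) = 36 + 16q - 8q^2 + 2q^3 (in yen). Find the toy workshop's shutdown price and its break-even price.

AVC = 16 - 8q + 2q^2; minimized at q = 2, giving min AVC = ¥8. That is the shutdown price.
ATC = 36/q + 16 - 8q + 2q^2. Setting dATC/dq = −36/q^2 − 8 + 4q = 0 gives q = 3 (since 4·3^3 − 8·3^2 = 36).
min ATC = 36/3 + 16 − 8·3 + 2·3^2 = ¥22. That is the break-even price.
Between these two prices the firm operates at a loss; above ¥22 it earns a profit.

Shutdown price = ¥8; break-even price = ¥22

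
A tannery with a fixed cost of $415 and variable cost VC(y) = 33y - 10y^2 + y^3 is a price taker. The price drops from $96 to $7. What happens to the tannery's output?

AVC = 33 - 10y + y^2, minimized at y = 5 where min AVC = $8. MC = 33 - 20y + 3y^2.
With P = $96 above the shutdown price, P = MC gives y = 9.
At P = $7 < min AVC = $8, price no longer covers variable cost at any output, so the firm shuts down: y = 0.

Output falls from 9 to 0 (the firm shuts down)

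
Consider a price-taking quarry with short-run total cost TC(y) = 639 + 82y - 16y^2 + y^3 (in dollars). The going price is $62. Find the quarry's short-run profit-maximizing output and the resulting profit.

Profit = -$239 at y = 10

AVC = 82 - 16y + y^2; min AVC = $18 at y = 8. Since P = $62 ≥ min AVC, the firm produces.
MC = 82 - 32y + 3y^2. Setting P = MC and taking the root on the rising branch gives y* = 10.
TR = 62·10 = 620. TC = 639 + 220 = 859. Profit = 620 − 859 = -$239.
That loss of $239 beats the $639 the firm would lose by shutting down; producing recovers $400 of fixed cost.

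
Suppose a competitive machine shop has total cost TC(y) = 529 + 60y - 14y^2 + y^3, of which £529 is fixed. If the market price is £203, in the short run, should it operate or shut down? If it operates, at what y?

Produce at y = 13

From TC, MC = TC'(y) = 60 - 28y + 3y^2 and AVC = VC/y = 60 - 14y + y^2.
AVC is minimized where dAVC/dy = -14 + 2y = 0, at y = 7; min AVC = 60 - 14·7 + 7^2 = £11.
Because £203 ≥ £11, revenue can cover variable cost; the firm operates.
Set P = MC: 203 = 60 - 28y + 3y^2 → -143 - 28y + 3y^2 = 0. The roots are y = -11/3 and y = 13; the profit-maximizing output is on the rising part of MC, so y* = 13.
Check: AVC at y = 13 is £47 ≤ P, so revenue covers variable cost.
Profit = P·y − TC = 203·13 − 1140 = £1499.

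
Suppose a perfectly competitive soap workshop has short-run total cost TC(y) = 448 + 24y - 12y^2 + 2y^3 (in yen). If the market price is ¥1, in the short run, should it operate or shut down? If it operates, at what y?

Shut down

Strip out fixed cost: VC = 24y - 12y^2 + 2y^3. Then AVC = 24 - 12y + 2y^2 and MC = 24 - 24y + 6y^2.
AVC is minimized where dAVC/dy = -12 + 4y = 0, at y = 3; min AVC = 24 - 12·3 + 2·3^2 = ¥6.
Since P = ¥1 < min AVC = ¥6, price fails to cover variable cost at any output.
Shutting down limits the loss to fixed cost, ¥448.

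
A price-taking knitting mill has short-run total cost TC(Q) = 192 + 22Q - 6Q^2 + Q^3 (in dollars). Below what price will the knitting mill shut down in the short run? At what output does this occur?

Short-run supply begins at min AVC. From VC = 22Q - 6Q^2 + Q^3, AVC = 22 - 6Q + Q^2.
dAVC/dQ = -6 + 2Q = 0 gives Q = 3. min AVC = 22 - 6·3 + 3^2 = 13.
The firm shuts down for any P below $13.

$13 per unit, at Q = 3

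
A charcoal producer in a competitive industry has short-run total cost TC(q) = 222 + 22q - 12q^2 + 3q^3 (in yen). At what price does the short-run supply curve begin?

¥10 per unit

The firm shuts down when price falls below the minimum of average variable cost. AVC = VC/q = 22 - 12q + 3q^2.
dAVC/dq = -12 + 6q = 0 gives q = 2. min AVC = 22 - 12·2 + 3·2^2 = 10.
So the shutdown price is ¥10.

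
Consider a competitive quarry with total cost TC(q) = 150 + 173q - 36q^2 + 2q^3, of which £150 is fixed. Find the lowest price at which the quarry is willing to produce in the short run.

The shutdown price is the minimum of AVC. VC = 173q - 36q^2 + 2q^3, so AVC = 173 - 36q + 2q^2.
dAVC/dq = -36 + 4q = 0 gives q = 9. min AVC = 173 - 36·9 + 2·9^2 = 11.
The firm shuts down for any P below £11.

£11 per unit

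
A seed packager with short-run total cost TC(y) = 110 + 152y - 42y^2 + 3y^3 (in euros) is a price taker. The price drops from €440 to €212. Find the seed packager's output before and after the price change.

Output falls from 12 to 10

MC = 152 - 84y + 9y^2; the shutdown threshold is min AVC = €5 (at y = 7).
With P = €440 above the shutdown price, P = MC gives y = 12.
At P = €212 ≥ min AVC, set P = MC: y = 10. The firm stays open but cuts output.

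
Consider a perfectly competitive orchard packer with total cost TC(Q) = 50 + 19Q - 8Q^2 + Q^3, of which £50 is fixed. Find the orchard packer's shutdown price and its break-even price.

Shutdown price = min AVC. AVC = 19 - 8Q + Q^2, with vertex at Q = 4 and minimum £3.
ATC = 50/Q + 19 - 8Q + Q^2. Setting dATC/dQ = −50/Q^2 − 8 + 2Q = 0 gives Q = 5 (since 2·5^3 − 8·5^2 = 50).
min ATC = 50/5 + 19 − 8·5 + 5^2 = £14. That is the break-even price.
For £3 ≤ P < £14 the firm produces at a loss; below £3 it shuts down.

Shutdown price = £3; break-even price = £14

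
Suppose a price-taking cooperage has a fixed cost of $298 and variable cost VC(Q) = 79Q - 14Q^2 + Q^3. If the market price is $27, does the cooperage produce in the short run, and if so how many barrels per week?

From TC, MC = TC'(Q) = 79 - 28Q + 3Q^2 and AVC = VC/Q = 79 - 14Q + Q^2.
The AVC parabola has its vertex at Q = 14/2 = 7, where AVC = 79 - 14·7 + 7^2 = $30.
Since P = $27 < min AVC = $30, price fails to cover variable cost at any output.
The firm minimizes its loss by shutting down and losing only its fixed cost of $298.

Shut down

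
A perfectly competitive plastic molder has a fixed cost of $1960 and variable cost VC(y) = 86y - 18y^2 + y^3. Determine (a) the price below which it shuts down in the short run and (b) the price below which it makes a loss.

Shutdown price = $5; break-even price = $170

AVC = 86 - 18y + y^2; minimized at y = 9, giving min AVC = $5. That is the shutdown price.
ATC = 1960/y + 86 - 18y + y^2. Setting dATC/dy = −1960/y^2 − 18 + 2y = 0 gives y = 14 (since 2·14^3 − 18·14^2 = 1960).
min ATC = 1960/14 + 86 − 18·14 + 14^2 = $170. That is the break-even price.
Between these two prices the firm operates at a loss; above $170 it earns a profit.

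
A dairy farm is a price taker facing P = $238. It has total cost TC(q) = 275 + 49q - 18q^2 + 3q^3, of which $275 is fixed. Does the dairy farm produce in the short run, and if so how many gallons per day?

From TC, MC = TC'(q) = 49 - 36q + 9q^2 and AVC = VC/q = 49 - 18q + 3q^2.
AVC hits its minimum where MC = AVC, at q = 3, giving min AVC = 49 - 18·3 + 3·3^2 = $22.
Since P = $238 ≥ min AVC = $22, price covers variable cost and the firm should produce.
Set P = MC: 238 = 49 - 36q + 9q^2 → -189 - 36q + 9q^2 = 0. The roots are q = -3 and q = 7; the profit-maximizing output is on the rising part of MC, so q* = 7.
Check: AVC at q = 7 is $70 ≤ P, so revenue covers variable cost.
Profit = P·q − TC = 238·7 − 765 = $901.

Produce at q = 7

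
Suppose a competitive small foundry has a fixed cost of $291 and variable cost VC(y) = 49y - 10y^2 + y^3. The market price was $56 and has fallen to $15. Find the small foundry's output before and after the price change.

MC = 49 - 20y + 3y^2; the shutdown threshold is min AVC = $24 (at y = 5).
With P = $56 above the shutdown price, P = MC gives y = 7.
At P = $15 < min AVC = $24, price no longer covers variable cost at any output, so the firm shuts down: y = 0.

Output falls from 7 to 0 (the firm shuts down)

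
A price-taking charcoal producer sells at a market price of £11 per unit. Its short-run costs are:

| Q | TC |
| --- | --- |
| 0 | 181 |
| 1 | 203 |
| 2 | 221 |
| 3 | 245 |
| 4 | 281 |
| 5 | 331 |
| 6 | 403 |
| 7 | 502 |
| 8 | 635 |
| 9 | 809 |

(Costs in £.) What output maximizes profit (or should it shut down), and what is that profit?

Profit at each row (π = 11Q − TC): Q=0: -181; Q=1: -192; Q=2: -199; Q=3: -212; Q=4: -237; Q=5: -276; Q=6: -337; Q=7: -425; Q=8: -547; Q=9: -710.
Profit is highest at Q = 0. Equivalently, the lowest AVC in the table is 40/2 ≈ £20 at Q = 2, and P = £11 falls below it — price never covers variable cost, so the firm shuts down and loses only its fixed cost.

Q = 0 (shut down); profit = -£181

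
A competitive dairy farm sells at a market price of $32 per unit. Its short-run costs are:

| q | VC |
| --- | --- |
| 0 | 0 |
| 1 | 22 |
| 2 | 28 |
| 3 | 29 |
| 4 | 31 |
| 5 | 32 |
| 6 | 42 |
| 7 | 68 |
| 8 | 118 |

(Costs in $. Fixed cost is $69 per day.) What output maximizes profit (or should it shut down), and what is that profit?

Compute π = P·q − TC at each output: q=0: -69; q=1: -59; q=2: -33; q=3: -2; q=4: 28; q=5: 59; q=6: 81; q=7: 87; q=8: 69.
Profit is maximized at q = 7. AVC there is 68/7 = $9.71 ≤ P, so producing beats shutting down (which would give -$69).

q = 7; profit = $87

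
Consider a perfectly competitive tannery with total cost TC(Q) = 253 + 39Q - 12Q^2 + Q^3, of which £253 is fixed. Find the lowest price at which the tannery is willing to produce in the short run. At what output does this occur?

£3 per unit, at Q = 6

Short-run supply begins at min AVC. From VC = 39Q - 12Q^2 + Q^3, AVC = 39 - 12Q + Q^2.
dAVC/dQ = -12 + 2Q = 0 gives Q = 6. min AVC = 39 - 12·6 + 6^2 = 3.
For P < £3 the firm produces nothing.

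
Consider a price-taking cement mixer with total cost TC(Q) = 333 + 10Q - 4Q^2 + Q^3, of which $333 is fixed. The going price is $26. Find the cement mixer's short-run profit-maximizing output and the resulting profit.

AVC = 10 - 4Q + Q^2; min AVC = $6 at Q = 2. Since P = $26 ≥ min AVC, the firm produces.
MC = 10 - 8Q + 3Q^2. Setting P = MC and taking the root on the rising branch gives Q* = 4.
TR = 26·4 = 104. TC = 333 + 40 = 373. Profit = 104 − 373 = -$269.
Shutting down would mean losing the fixed cost of $333, so operating at a loss of $269 is better by $64.

Profit = -$269 at Q = 4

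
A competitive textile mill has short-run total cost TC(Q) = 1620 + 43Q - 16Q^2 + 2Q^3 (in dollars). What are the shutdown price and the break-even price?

AVC = 43 - 16Q + 2Q^2; minimized at Q = 4, giving min AVC = $11. That is the shutdown price.
ATC = 1620/Q + 43 - 16Q + 2Q^2. Setting dATC/dQ = −1620/Q^2 − 16 + 4Q = 0 gives Q = 9 (since 4·9^3 − 16·9^2 = 1620).
min ATC = 1620/9 + 43 − 16·9 + 2·9^2 = $241. That is the break-even price.
Between these two prices the firm operates at a loss; above $241 it earns a profit.

Shutdown price = $11; break-even price = $241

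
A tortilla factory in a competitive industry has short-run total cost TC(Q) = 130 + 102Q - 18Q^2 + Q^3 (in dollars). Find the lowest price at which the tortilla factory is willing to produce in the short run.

$21 per unit

The firm shuts down when price falls below the minimum of average variable cost. AVC = VC/Q = 102 - 18Q + Q^2.
dAVC/dQ = -18 + 2Q = 0 gives Q = 9. min AVC = 102 - 18·9 + 9^2 = 21.
So the shutdown price is $21.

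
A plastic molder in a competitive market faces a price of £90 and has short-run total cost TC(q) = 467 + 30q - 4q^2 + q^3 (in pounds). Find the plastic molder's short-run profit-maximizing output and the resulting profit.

AVC = 30 - 4q + q^2 has its minimum £26 at q = 2; price £90 clears that bar, so the firm operates.
With MC = 30 - 8q + 3q^2, P = MC on the upward-sloping part at q* = 6.
TR = 90·6 = 540. TC = 467 + 252 = 719. Profit = 540 − 719 = -£179.
That loss of £179 beats the £467 the firm would lose by shutting down; producing recovers £288 of fixed cost.

Profit = -£179 at q = 6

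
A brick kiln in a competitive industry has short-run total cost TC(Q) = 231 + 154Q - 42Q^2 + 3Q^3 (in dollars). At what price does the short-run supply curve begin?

Short-run supply begins at min AVC. From VC = 154Q - 42Q^2 + 3Q^3, AVC = 154 - 42Q + 3Q^2.
At the minimum of AVC, MC = AVC. MC = 154 - 84Q + 9Q^2; setting MC = AVC gives 6Q^2 - 42Q = 0, so Q = 7. min AVC = 7.
For P < $7 the firm produces nothing.

$7 per unit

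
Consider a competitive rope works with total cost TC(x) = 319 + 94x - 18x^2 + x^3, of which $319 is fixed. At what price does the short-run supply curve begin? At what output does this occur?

The firm shuts down when price falls below the minimum of average variable cost. AVC = VC/x = 94 - 18x + x^2.
At the minimum of AVC, MC = AVC. MC = 94 - 36x + 3x^2; setting MC = AVC gives 2x^2 - 18x = 0, so x = 9. min AVC = 13.
So the shutdown price is $13.

$13 per unit, at x = 9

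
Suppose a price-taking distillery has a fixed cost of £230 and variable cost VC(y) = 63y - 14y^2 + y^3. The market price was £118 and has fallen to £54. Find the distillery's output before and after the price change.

Output falls from 11 to 9

MC = 63 - 28y + 3y^2; the shutdown threshold is min AVC = £14 (at y = 7).
At P = £118 ≥ min AVC, set P = MC on the rising branch: y = 11.
At P = £54 ≥ min AVC, set P = MC: y = 9. The firm stays open but cuts output.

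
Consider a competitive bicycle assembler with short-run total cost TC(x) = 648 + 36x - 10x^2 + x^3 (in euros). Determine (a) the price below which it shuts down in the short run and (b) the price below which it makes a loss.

Shutdown price = min AVC. AVC = 36 - 10x + x^2, with vertex at x = 5 and minimum €11.
ATC = 648/x + 36 - 10x + x^2. Setting dATC/dx = −648/x^2 − 10 + 2x = 0 gives x = 9 (since 2·9^3 − 10·9^2 = 648).
min ATC = 648/9 + 36 − 10·9 + 9^2 = €99. That is the break-even price.
Between these two prices the firm operates at a loss; above €99 it earns a profit.

Shutdown price = €11; break-even price = €99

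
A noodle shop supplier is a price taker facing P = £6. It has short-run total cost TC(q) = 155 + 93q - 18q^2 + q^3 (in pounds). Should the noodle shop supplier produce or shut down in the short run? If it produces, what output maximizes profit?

Strip out fixed cost: VC = 93q - 18q^2 + q^3. Then AVC = 93 - 18q + q^2 and MC = 93 - 36q + 3q^2.
The AVC parabola has its vertex at q = 18/2 = 9, where AVC = 93 - 18·9 + 9^2 = £12.
P = £6 lies below min AVC = £12; no output level covers variable cost.
The firm minimizes its loss by shutting down and losing only its fixed cost of £155.

Shut down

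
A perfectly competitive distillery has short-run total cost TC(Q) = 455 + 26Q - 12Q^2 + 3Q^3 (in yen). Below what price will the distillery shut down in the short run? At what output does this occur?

¥14 per unit, at Q = 2

The shutdown price is the minimum of AVC. VC = 26Q - 12Q^2 + 3Q^3, so AVC = 26 - 12Q + 3Q^2.
dAVC/dQ = -12 + 6Q = 0 gives Q = 2. min AVC = 26 - 12·2 + 3·2^2 = 14.
So the shutdown price is ¥14.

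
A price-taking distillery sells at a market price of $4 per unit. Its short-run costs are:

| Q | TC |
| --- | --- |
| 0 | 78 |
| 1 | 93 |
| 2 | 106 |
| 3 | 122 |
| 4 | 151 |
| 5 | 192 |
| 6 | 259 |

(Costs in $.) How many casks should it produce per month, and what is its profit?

Q = 0 (shut down); profit = -$78

Tabulate TR − TC: Q=0: -78; Q=1: -89; Q=2: -98; Q=3: -110; Q=4: -135; Q=5: -172; Q=6: -235.
Profit is highest at Q = 0. Equivalently, the lowest AVC in the table is 28/2 ≈ $14 at Q = 2, and P = $4 falls below it — price never covers variable cost, so the firm shuts down and loses only its fixed cost.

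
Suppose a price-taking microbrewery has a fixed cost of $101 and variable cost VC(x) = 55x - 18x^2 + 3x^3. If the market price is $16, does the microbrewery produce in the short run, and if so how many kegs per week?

Shut down

Strip out fixed cost: VC = 55x - 18x^2 + 3x^3. Then AVC = 55 - 18x + 3x^2 and MC = 55 - 36x + 9x^2.
The AVC parabola has its vertex at x = 18/6 = 3, where AVC = 55 - 18·3 + 3·3^2 = $28.
P = $16 lies below min AVC = $28; no output level covers variable cost.
The firm minimizes its loss by shutting down and losing only its fixed cost of $101.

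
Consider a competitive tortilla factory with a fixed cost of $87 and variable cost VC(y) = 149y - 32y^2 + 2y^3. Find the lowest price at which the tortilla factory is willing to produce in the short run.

The shutdown price is the minimum of AVC. VC = 149y - 32y^2 + 2y^3, so AVC = 149 - 32y + 2y^2.
dAVC/dy = -32 + 4y = 0 gives y = 8. min AVC = 149 - 32·8 + 2·8^2 = 21.
The firm shuts down for any P below $21.

$21 per unit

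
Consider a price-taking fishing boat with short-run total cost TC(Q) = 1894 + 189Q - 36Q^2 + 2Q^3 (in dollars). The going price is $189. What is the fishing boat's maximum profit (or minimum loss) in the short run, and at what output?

AVC = 189 - 36Q + 2Q^2; min AVC = $27 at Q = 9. Since P = $189 ≥ min AVC, the firm produces.
With MC = 189 - 72Q + 6Q^2, P = MC on the upward-sloping part at Q* = 12.
TR = 189·12 = 2268. TC = 1894 + 540 = 2434. Profit = 2268 − 2434 = -$166.
By producing, the firm covers all variable cost plus $1728 of fixed cost; shutting down would lose the full $1894.

Profit = -$166 at Q = 12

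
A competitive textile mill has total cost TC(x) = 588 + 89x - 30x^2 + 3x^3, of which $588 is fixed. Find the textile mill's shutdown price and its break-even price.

Shutdown price = $14; break-even price = $110

AVC = 89 - 30x + 3x^2; minimized at x = 5, giving min AVC = $14. That is the shutdown price.
ATC = 588/x + 89 - 30x + 3x^2. Setting dATC/dx = −588/x^2 − 30 + 6x = 0 gives x = 7 (since 6·7^3 − 30·7^2 = 588).
min ATC = 588/7 + 89 − 30·7 + 3·7^2 = $110. That is the break-even price.
For $14 ≤ P < $110 the firm produces at a loss; below $14 it shuts down.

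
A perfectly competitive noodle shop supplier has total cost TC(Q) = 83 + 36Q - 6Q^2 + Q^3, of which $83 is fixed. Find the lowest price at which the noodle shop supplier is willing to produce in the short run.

The shutdown price is the minimum of AVC. VC = 36Q - 6Q^2 + Q^3, so AVC = 36 - 6Q + Q^2.
At the minimum of AVC, MC = AVC. MC = 36 - 12Q + 3Q^2; setting MC = AVC gives 2Q^2 - 6Q = 0, so Q = 3. min AVC = 27.
So the shutdown price is $27.

$27 per unit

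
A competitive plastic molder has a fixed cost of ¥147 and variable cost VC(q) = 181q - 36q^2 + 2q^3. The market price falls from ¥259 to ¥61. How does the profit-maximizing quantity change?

MC = 181 - 72q + 6q^2; the shutdown threshold is min AVC = ¥19 (at q = 9).
With P = ¥259 above the shutdown price, P = MC gives q = 13.
At P = ¥61 ≥ min AVC, set P = MC: q = 10. The firm stays open but cuts output.

Output falls from 13 to 10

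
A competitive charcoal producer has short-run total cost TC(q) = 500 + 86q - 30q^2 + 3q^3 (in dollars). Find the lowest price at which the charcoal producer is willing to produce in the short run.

$11 per unit

The shutdown price is the minimum of AVC. VC = 86q - 30q^2 + 3q^3, so AVC = 86 - 30q + 3q^2.
At the minimum of AVC, MC = AVC. MC = 86 - 60q + 9q^2; setting MC = AVC gives 6q^2 - 30q = 0, so q = 5. min AVC = 11.
For P < $11 the firm produces nothing.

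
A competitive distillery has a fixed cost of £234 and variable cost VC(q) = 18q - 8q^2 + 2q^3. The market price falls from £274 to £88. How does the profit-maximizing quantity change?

Output falls from 8 to 5

AVC = 18 - 8q + 2q^2, minimized at q = 2 where min AVC = £10. MC = 18 - 16q + 6q^2.
At P = £274 ≥ min AVC, set P = MC on the rising branch: q = 8.
At P = £88 ≥ min AVC, set P = MC: q = 5. The firm stays open but cuts output.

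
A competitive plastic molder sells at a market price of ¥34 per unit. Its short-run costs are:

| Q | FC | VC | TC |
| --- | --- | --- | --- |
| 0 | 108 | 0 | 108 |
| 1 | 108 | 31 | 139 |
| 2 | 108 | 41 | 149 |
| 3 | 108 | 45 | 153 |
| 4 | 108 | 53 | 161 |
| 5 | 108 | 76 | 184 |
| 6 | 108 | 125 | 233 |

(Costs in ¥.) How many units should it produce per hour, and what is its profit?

Profit at each row (π = 34Q − TC): Q=0: -108; Q=1: -105; Q=2: -81; Q=3: -51; Q=4: -25; Q=5: -14; Q=6: -29.
Profit is maximized at Q = 5. AVC there is 76/5 = ¥15.20 ≤ P, so producing beats shutting down (which would give -¥108).

Q = 5; profit = -¥14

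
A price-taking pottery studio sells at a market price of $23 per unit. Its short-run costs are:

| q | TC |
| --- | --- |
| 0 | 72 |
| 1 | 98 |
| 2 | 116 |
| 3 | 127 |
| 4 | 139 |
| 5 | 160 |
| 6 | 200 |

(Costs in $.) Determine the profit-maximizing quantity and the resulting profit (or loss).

q = 5; profit = -$45

Profit at each row (π = 23q − TC): q=0: -72; q=1: -75; q=2: -70; q=3: -58; q=4: -47; q=5: -45; q=6: -62.
Profit is maximized at q = 5. AVC there is 88/5 = $17.60 ≤ P, so producing beats shutting down (which would give -$72).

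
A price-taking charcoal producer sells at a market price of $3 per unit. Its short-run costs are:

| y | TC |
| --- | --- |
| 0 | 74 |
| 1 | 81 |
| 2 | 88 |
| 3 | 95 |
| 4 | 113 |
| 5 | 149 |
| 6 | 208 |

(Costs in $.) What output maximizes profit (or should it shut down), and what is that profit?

y = 0 (shut down); profit = -$74

Tabulate TR − TC: y=0: -74; y=1: -78; y=2: -82; y=3: -86; y=4: -101; y=5: -134; y=6: -190.
Profit is highest at y = 0. Equivalently, the lowest AVC in the table is 7/1 ≈ $7 at y = 1, and P = $3 falls below it — price never covers variable cost, so the firm shuts down and loses only its fixed cost.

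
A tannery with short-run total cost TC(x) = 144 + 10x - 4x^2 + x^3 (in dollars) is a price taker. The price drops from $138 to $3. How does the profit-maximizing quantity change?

Output falls from 8 to 0 (the firm shuts down)

AVC = 10 - 4x + x^2, minimized at x = 2 where min AVC = $6. MC = 10 - 8x + 3x^2.
With P = $138 above the shutdown price, P = MC gives x = 8.
At P = $3 < min AVC = $6, price no longer covers variable cost at any output, so the firm shuts down: x = 0.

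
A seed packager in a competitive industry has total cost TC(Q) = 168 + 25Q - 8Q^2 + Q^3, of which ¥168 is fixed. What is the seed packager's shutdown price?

Short-run supply begins at min AVC. From VC = 25Q - 8Q^2 + Q^3, AVC = 25 - 8Q + Q^2.
At the minimum of AVC, MC = AVC. MC = 25 - 16Q + 3Q^2; setting MC = AVC gives 2Q^2 - 8Q = 0, so Q = 4. min AVC = 9.
For P < ¥9 the firm produces nothing.

¥9 per unit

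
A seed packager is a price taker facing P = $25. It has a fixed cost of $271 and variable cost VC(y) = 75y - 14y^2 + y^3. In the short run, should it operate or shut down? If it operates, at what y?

Variable cost is VC = 75y - 14y^2 + y^3, so AVC = VC/y = 75 - 14y + y^2 and MC = dTC/dy = 75 - 28y + 3y^2.
AVC is minimized where dAVC/dy = -14 + 2y = 0, at y = 7; min AVC = 75 - 14·7 + 7^2 = $26.
P = $25 lies below min AVC = $26; no output level covers variable cost.
Shutting down limits the loss to fixed cost, $271.

Shut down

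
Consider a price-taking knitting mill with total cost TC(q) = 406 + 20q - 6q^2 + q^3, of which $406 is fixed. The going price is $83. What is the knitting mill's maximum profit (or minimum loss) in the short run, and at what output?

AVC = 20 - 6q + q^2 has its minimum $11 at q = 3; price $83 clears that bar, so the firm operates.
MC = 20 - 12q + 3q^2. Setting P = MC and taking the root on the rising branch gives q* = 7.
TR = 83·7 = 581. TC = 406 + 189 = 595. Profit = 581 − 595 = -$14.
By producing, the firm covers all variable cost plus $392 of fixed cost; shutting down would lose the full $406.

Profit = -$14 at q = 7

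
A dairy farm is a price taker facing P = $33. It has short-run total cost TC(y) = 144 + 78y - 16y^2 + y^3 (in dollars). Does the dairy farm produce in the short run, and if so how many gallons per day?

Variable cost is VC = 78y - 16y^2 + y^3, so AVC = VC/y = 78 - 16y + y^2 and MC = dTC/dy = 78 - 32y + 3y^2.
AVC is minimized where dAVC/dy = -16 + 2y = 0, at y = 8; min AVC = 78 - 16·8 + 8^2 = $14.
Because $33 ≥ $14, revenue can cover variable cost; the firm operates.
Set P = MC: 33 = 78 - 32y + 3y^2 → 45 - 32y + 3y^2 = 0. The roots are y = 5/3 and y = 9; the profit-maximizing output is on the rising part of MC, so y* = 9.
Check: AVC at y = 9 is $15 ≤ P, so revenue covers variable cost.
Profit = P·y − TC = 33·9 − 279 = $18.

Produce at y = 9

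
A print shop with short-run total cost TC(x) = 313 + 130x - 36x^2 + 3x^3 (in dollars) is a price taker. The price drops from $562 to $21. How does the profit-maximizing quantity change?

Output falls from 12 to 0 (the firm shuts down)

AVC = 130 - 36x + 3x^2, minimized at x = 6 where min AVC = $22. MC = 130 - 72x + 9x^2.
At P = $562 ≥ min AVC, set P = MC on the rising branch: x = 12.
At P = $21 < min AVC = $22, price no longer covers variable cost at any output, so the firm shuts down: x = 0.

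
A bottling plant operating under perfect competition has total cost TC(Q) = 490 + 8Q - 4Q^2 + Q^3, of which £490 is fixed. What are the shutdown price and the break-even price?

Shutdown price = £4; break-even price = £99

Shutdown price = min AVC. AVC = 8 - 4Q + Q^2, with vertex at Q = 2 and minimum £4.
ATC = 490/Q + 8 - 4Q + Q^2. Setting dATC/dQ = −490/Q^2 − 4 + 2Q = 0 gives Q = 7 (since 2·7^3 − 4·7^2 = 490).
min ATC = 490/7 + 8 − 4·7 + 7^2 = £99. That is the break-even price.
For £4 ≤ P < £99 the firm produces at a loss; below £4 it shuts down.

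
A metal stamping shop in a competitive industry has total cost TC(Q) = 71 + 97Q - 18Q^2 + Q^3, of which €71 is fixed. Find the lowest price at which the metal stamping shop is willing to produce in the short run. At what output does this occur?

The shutdown price is the minimum of AVC. VC = 97Q - 18Q^2 + Q^3, so AVC = 97 - 18Q + Q^2.
At the minimum of AVC, MC = AVC. MC = 97 - 36Q + 3Q^2; setting MC = AVC gives 2Q^2 - 18Q = 0, so Q = 9. min AVC = 16.
So the shutdown price is €16.

€16 per unit, at Q = 9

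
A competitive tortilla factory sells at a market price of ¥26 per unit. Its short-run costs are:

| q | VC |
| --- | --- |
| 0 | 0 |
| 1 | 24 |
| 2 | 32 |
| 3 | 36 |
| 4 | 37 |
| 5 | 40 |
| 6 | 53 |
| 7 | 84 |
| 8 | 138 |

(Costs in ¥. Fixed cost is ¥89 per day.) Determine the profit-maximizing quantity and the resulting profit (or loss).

Tabulate TR − TC: q=0: -89; q=1: -87; q=2: -69; q=3: -47; q=4: -22; q=5: 1; q=6: 14; q=7: 9; q=8: -19.
Profit is maximized at q = 6. AVC there is 53/6 = ¥8.83 ≤ P, so producing beats shutting down (which would give -¥89).

q = 6; profit = ¥14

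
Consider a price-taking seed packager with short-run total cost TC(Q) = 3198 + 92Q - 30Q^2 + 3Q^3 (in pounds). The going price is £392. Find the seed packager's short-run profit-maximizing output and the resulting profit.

AVC = 92 - 30Q + 3Q^2 has its minimum £17 at Q = 5; price £392 clears that bar, so the firm operates.
With MC = 92 - 60Q + 9Q^2, P = MC on the upward-sloping part at Q* = 10.
TR = 392·10 = 3920. TC = 3198 + 920 = 4118. Profit = 3920 − 4118 = -£198.
By producing, the firm covers all variable cost plus £3000 of fixed cost; shutting down would lose the full £3198.

Profit = -£198 at Q = 10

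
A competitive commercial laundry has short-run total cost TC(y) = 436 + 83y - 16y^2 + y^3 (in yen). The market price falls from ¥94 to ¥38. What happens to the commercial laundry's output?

MC = 83 - 32y + 3y^2; the shutdown threshold is min AVC = ¥19 (at y = 8).
At P = ¥94 ≥ min AVC, set P = MC on the rising branch: y = 11.
At P = ¥38 ≥ min AVC, set P = MC: y = 9. The firm stays open but cuts output.

Output falls from 11 to 9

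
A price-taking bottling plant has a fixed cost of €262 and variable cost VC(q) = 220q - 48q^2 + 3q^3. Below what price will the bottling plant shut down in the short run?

Short-run supply begins at min AVC. From VC = 220q - 48q^2 + 3q^3, AVC = 220 - 48q + 3q^2.
At the minimum of AVC, MC = AVC. MC = 220 - 96q + 9q^2; setting MC = AVC gives 6q^2 - 48q = 0, so q = 8. min AVC = 28.
So the shutdown price is €28.

€28 per unit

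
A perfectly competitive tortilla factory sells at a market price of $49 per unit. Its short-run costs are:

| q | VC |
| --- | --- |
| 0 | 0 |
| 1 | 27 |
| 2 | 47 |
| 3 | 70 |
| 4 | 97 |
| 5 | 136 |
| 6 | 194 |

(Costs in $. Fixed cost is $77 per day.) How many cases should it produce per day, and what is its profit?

q = 5; profit = $32

Compute π = P·q − TC at each output: q=0: -77; q=1: -55; q=2: -26; q=3: 0; q=4: 22; q=5: 32; q=6: 23.
Profit is maximized at q = 5. AVC there is 136/5 = $27.20 ≤ P, so producing beats shutting down (which would give -$77).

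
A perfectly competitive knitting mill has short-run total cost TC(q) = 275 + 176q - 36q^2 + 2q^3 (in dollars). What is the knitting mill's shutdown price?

Short-run supply begins at min AVC. From VC = 176q - 36q^2 + 2q^3, AVC = 176 - 36q + 2q^2.
At the minimum of AVC, MC = AVC. MC = 176 - 72q + 6q^2; setting MC = AVC gives 4q^2 - 36q = 0, so q = 9. min AVC = 14.
The firm shuts down for any P below $14.

$14 per unit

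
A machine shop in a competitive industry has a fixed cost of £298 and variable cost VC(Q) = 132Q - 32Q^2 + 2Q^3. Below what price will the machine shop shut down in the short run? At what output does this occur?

Short-run supply begins at min AVC. From VC = 132Q - 32Q^2 + 2Q^3, AVC = 132 - 32Q + 2Q^2.
At the minimum of AVC, MC = AVC. MC = 132 - 64Q + 6Q^2; setting MC = AVC gives 4Q^2 - 32Q = 0, so Q = 8. min AVC = 4.
For P < £4 the firm produces nothing.

£4 per unit, at Q = 8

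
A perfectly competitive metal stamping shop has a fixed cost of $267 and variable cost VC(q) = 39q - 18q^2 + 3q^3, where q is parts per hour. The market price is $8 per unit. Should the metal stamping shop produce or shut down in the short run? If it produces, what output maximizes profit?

Shut down

From TC, MC = TC'(q) = 39 - 36q + 9q^2 and AVC = VC/q = 39 - 18q + 3q^2.
AVC hits its minimum where MC = AVC, at q = 3, giving min AVC = 39 - 18·3 + 3·3^2 = $12.
With P < min AVC ($8 < $12), every unit sold adds to the loss.
Best response: produce nothing and absorb the $267 fixed cost.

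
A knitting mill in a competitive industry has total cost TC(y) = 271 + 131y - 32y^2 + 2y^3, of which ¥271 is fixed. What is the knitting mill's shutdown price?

¥3 per unit

Short-run supply begins at min AVC. From VC = 131y - 32y^2 + 2y^3, AVC = 131 - 32y + 2y^2.
dAVC/dy = -32 + 4y = 0 gives y = 8. min AVC = 131 - 32·8 + 2·8^2 = 3.
For P < ¥3 the firm produces nothing.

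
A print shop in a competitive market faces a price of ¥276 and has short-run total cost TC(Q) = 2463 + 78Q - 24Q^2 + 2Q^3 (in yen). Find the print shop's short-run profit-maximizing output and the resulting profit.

Profit = -¥43 at Q = 11

AVC = 78 - 24Q + 2Q^2 has its minimum ¥6 at Q = 6; price ¥276 clears that bar, so the firm operates.
MC = 78 - 48Q + 6Q^2. Setting P = MC and taking the root on the rising branch gives Q* = 11.
TR = 276·11 = 3036. TC = 2463 + 616 = 3079. Profit = 3036 − 3079 = -¥43.
By producing, the firm covers all variable cost plus ¥2420 of fixed cost; shutting down would lose the full ¥2463.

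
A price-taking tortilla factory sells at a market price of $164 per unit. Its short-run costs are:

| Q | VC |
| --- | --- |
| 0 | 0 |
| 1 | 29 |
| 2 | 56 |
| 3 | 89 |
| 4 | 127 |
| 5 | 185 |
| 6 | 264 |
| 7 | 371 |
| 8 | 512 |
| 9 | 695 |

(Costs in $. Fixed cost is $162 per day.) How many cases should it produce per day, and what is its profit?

Profit at each row (π = 164Q − TC): Q=0: -162; Q=1: -27; Q=2: 110; Q=3: 241; Q=4: 367; Q=5: 473; Q=6: 558; Q=7: 615; Q=8: 638; Q=9: 619.
Profit is maximized at Q = 8. AVC there is 512/8 = $64 ≤ P, so producing beats shutting down (which would give -$162).

Q = 8; profit = $638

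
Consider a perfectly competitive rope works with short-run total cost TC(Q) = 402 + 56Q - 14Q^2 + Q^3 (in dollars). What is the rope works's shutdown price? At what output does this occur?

The firm shuts down when price falls below the minimum of average variable cost. AVC = VC/Q = 56 - 14Q + Q^2.
At the minimum of AVC, MC = AVC. MC = 56 - 28Q + 3Q^2; setting MC = AVC gives 2Q^2 - 14Q = 0, so Q = 7. min AVC = 7.
So the shutdown price is $7.

$7 per unit, at Q = 7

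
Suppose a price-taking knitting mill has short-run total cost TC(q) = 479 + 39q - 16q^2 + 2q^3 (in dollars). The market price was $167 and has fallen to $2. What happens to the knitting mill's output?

AVC = 39 - 16q + 2q^2, minimized at q = 4 where min AVC = $7. MC = 39 - 32q + 6q^2.
At P = $167 ≥ min AVC, set P = MC on the rising branch: q = 8.
At P = $2 < min AVC = $7, price no longer covers variable cost at any output, so the firm shuts down: q = 0.

Output falls from 8 to 0 (the firm shuts down)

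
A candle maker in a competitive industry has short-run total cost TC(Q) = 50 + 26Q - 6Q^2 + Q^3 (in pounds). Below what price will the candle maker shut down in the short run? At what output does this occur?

The shutdown price is the minimum of AVC. VC = 26Q - 6Q^2 + Q^3, so AVC = 26 - 6Q + Q^2.
At the minimum of AVC, MC = AVC. MC = 26 - 12Q + 3Q^2; setting MC = AVC gives 2Q^2 - 6Q = 0, so Q = 3. min AVC = 17.
The firm shuts down for any P below £17.

£17 per unit, at Q = 3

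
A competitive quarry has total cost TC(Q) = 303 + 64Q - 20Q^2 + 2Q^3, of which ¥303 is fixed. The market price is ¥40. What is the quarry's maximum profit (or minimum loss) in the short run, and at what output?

Profit = -¥159 at Q = 6

AVC = 64 - 20Q + 2Q^2; min AVC = ¥14 at Q = 5. Since P = ¥40 ≥ min AVC, the firm produces.
With MC = 64 - 40Q + 6Q^2, P = MC on the upward-sloping part at Q* = 6.
TR = 40·6 = 240. TC = 303 + 96 = 399. Profit = 240 − 399 = -¥159.
By producing, the firm covers all variable cost plus ¥144 of fixed cost; shutting down would lose the full ¥303.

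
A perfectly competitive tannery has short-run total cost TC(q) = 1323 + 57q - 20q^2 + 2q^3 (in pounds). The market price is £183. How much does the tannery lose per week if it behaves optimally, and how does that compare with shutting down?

AVC = 57 - 20q + 2q^2; min AVC = £7 at q = 5. Since P = £183 ≥ min AVC, the firm produces.
MC = 57 - 40q + 6q^2. Setting P = MC and taking the root on the rising branch gives q* = 9.
TR = 183·9 = 1647. TC = 1323 + 351 = 1674. Profit = 1647 − 1674 = -£27.
That loss of £27 beats the £1323 the firm would lose by shutting down; producing recovers £1296 of fixed cost.

Profit = -£27 at q = 9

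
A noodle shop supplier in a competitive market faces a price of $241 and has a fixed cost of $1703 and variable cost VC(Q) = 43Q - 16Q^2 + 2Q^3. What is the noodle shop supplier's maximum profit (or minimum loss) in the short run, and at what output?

AVC = 43 - 16Q + 2Q^2; min AVC = $11 at Q = 4. Since P = $241 ≥ min AVC, the firm produces.
MC = 43 - 32Q + 6Q^2. Setting P = MC and taking the root on the rising branch gives Q* = 9.
TR = 241·9 = 2169. TC = 1703 + 549 = 2252. Profit = 2169 − 2252 = -$83.
That loss of $83 beats the $1703 the firm would lose by shutting down; producing recovers $1620 of fixed cost.

Profit = -$83 at Q = 9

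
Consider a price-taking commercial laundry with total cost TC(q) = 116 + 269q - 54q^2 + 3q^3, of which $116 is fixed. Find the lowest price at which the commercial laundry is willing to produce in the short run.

The firm shuts down when price falls below the minimum of average variable cost. AVC = VC/q = 269 - 54q + 3q^2.
At the minimum of AVC, MC = AVC. MC = 269 - 108q + 9q^2; setting MC = AVC gives 6q^2 - 54q = 0, so q = 9. min AVC = 26.
For P < $26 the firm produces nothing.

$26 per unit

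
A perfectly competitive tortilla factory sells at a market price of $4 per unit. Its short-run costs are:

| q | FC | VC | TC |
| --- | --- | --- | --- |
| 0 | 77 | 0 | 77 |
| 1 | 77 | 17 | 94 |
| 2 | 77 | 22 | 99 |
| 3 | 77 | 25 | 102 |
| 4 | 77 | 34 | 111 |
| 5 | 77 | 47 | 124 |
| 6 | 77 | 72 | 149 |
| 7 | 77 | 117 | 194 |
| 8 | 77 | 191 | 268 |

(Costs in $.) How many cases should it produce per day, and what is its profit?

Tabulate TR − TC: q=0: -77; q=1: -90; q=2: -91; q=3: -90; q=4: -95; q=5: -104; q=6: -125; q=7: -166; q=8: -236.
Profit is highest at q = 0. Equivalently, the lowest AVC in the table is 25/3 ≈ $8.33 at q = 3, and P = $4 falls below it — price never covers variable cost, so the firm shuts down and loses only its fixed cost.

q = 0 (shut down); profit = -$77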